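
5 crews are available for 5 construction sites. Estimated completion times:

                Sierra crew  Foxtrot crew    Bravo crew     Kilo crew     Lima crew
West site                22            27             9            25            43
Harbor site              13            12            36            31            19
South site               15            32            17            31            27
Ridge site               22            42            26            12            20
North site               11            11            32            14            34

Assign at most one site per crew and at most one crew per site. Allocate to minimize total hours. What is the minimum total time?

Minimum total: 66 hours

Treat this as an assignment problem: match each crew to one site.
Optimal: Sierra crew→South site (15 hours), Foxtrot crew→North site (11 hours), Bravo crew→West site (9 hours), Kilo crew→Ridge site (12 hours), Lima crew→Harbor site (19 hours) — total 15+11+9+12+19 = 66 hours.
Row-greedy (each crew in turn takes its cheapest remaining site) gives 71 hours, worse by 5.
Swapping Foxtrot crew↔Lima crew (Foxtrot crew→Harbor site 12 hours, Lima crew→North site 34 hours) adds 16.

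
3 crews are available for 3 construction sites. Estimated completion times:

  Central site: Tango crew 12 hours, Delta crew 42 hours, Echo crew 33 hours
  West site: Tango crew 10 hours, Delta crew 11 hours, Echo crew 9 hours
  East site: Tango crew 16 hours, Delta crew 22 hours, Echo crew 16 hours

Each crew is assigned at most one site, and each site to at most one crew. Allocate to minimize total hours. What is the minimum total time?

Optimal: Tango crew→Central site (12 hours), Delta crew→West site (11 hours), Echo crew→East site (16 hours) — total 12+11+16 = 39 hours.
Column-greedy (each site in turn goes to its cheapest remaining crew) gives 43 hours, worse by 4.
Next-best assignment: Tango crew→Central site, Delta crew→East site, Echo crew→West site = 43 hours.

Minimum total: 39 hours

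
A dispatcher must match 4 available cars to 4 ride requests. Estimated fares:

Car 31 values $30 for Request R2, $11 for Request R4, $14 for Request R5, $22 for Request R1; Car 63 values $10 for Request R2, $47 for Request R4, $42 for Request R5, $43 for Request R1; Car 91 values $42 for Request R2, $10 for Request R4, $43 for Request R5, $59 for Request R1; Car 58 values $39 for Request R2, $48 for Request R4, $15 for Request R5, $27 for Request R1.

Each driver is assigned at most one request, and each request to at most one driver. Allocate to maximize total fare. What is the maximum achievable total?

Optimal: Car 31→Request R2 ($30), Car 63→Request R5 ($42), Car 91→Request R1 ($59), Car 58→Request R4 ($48) — total 30+42+59+48 = $179.
Row-greedy (each driver in turn takes its best remaining request) gives $151, worse by 28.

Max total: $179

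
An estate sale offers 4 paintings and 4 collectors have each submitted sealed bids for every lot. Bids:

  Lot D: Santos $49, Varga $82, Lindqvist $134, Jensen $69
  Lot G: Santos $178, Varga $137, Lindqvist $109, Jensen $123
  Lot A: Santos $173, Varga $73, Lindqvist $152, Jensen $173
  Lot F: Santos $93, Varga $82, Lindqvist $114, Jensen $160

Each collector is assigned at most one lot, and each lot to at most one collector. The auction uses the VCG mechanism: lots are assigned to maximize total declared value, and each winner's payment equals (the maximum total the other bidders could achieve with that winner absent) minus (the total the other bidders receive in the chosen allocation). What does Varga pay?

Efficient allocation: Santos→Lot A ($173), Varga→Lot G ($137), Lindqvist→Lot D ($134), Jensen→Lot F ($160); total welfare W = $604.
Varga receives Lot G at value $137, so the others get W − 137 = $467.
Without Varga: best allocation of the remaining 3 bidders over all 4 lots is Santos→Lot G ($178), Lindqvist→Lot A ($152), Jensen→Lot F ($160), total $490.
VCG payment = (others' best without Varga) − (others' welfare with Varga) = 490 − 467 = $23.

Varga pays $23.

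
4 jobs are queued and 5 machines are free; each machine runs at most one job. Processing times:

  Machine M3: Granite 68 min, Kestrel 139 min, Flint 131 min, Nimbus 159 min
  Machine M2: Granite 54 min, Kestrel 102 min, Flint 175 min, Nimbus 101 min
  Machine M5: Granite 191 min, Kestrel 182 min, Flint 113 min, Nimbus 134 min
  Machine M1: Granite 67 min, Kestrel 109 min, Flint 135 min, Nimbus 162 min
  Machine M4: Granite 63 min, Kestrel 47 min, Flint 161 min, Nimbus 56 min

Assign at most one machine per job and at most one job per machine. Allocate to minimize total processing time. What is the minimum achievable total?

This is a one-to-one assignment (minimum-cost bipartite matching).
Optimal: Granite→Machine M1 (67 min), Kestrel→Machine M4 (47 min), Flint→Machine M5 (113 min), Nimbus→Machine M2 (101 min) — total 67+47+113+101 = 328 min.
Column-greedy (each machine in turn goes to its cheapest remaining job) gives 391 min, worse by 63.
Next-best assignment: Granite→Machine M3, Kestrel→Machine M4, Flint→Machine M5, Nimbus→Machine M2 = 329 min.
No other one-to-one assignment undercuts 328 min.

Minimum total: 328 min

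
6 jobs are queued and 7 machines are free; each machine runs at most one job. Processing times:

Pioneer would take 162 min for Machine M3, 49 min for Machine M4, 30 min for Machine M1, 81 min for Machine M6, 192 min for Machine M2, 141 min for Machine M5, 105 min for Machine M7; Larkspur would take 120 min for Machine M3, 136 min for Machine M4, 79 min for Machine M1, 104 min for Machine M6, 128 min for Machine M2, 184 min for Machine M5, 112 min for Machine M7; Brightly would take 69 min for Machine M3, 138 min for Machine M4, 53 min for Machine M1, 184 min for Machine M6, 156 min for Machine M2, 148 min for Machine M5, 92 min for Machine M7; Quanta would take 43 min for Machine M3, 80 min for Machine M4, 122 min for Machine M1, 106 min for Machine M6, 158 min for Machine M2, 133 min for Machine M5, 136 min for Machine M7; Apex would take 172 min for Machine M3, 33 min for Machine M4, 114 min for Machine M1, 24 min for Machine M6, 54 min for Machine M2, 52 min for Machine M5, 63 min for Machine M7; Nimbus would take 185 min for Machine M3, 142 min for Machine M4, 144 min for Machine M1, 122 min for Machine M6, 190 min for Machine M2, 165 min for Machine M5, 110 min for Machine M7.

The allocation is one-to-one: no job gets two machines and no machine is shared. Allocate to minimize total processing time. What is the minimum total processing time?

Optimal: Pioneer→Machine M4 (49 min), Larkspur→Machine M2 (128 min), Brightly→Machine M1 (53 min), Quanta→Machine M3 (43 min), Apex→Machine M6 (24 min), Nimbus→Machine M7 (110 min) — total 49+128+53+43+24+110 = 407 min.
Min-entry greedy (repeatedly take the single cheapest remaining cell) gives 459 min, worse by 52.
Next-best assignment: Pioneer→Machine M4, Larkspur→Machine M6, Brightly→Machine M1, Quanta→Machine M3, Apex→Machine M5, Nimbus→Machine M7 = 411 min.

Min total: 407 min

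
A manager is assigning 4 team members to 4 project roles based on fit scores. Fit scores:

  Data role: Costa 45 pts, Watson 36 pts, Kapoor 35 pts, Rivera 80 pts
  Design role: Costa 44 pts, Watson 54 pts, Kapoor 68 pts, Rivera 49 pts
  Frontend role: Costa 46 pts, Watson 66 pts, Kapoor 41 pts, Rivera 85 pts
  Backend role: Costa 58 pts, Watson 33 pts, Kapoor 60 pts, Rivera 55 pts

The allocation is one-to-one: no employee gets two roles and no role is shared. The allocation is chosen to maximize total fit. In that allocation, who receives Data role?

Rivera receives Data role.

This is the linear assignment problem.
Optimal: Costa→Backend role (58 pts), Watson→Frontend role (66 pts), Kapoor→Design role (68 pts), Rivera→Data role (80 pts) — total 58+66+68+80 = 272 pts.
Max-entry greedy (repeatedly take the single best remaining cell) gives 247 pts, worse by 25.
Every other assignment is strictly worse.
Rivera's own top role is Frontend role (85 pts), but forcing Rivera→Frontend role and reassigning the rest optimally gives only 247 pts — worse by 25.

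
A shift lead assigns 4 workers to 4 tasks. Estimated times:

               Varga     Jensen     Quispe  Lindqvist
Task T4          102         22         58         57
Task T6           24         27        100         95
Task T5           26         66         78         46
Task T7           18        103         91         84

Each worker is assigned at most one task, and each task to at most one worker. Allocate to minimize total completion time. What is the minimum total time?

Minimum total: 149 min

Optimal: Varga→Task T7 (18 min), Jensen→Task T6 (27 min), Quispe→Task T4 (58 min), Lindqvist→Task T5 (46 min) — total 18+27+58+46 = 149 min.
Min-entry greedy (repeatedly take the single cheapest remaining cell) gives 186 min, worse by 37.
Swapping Lindqvist↔Varga (Lindqvist→Task T7 84 min, Varga→Task T5 26 min) adds 46.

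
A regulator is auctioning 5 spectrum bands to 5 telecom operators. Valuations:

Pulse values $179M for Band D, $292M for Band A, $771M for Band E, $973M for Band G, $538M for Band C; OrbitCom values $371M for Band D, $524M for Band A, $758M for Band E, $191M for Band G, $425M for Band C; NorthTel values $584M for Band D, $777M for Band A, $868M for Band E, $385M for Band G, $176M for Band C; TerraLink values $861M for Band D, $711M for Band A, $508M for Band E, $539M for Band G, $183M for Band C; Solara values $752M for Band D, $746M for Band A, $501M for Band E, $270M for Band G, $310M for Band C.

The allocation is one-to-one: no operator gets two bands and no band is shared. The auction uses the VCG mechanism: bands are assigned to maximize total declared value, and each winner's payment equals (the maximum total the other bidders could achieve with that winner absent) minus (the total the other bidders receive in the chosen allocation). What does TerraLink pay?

TerraLink pays $248M.

Efficient allocation: Pulse→Band G ($973M), OrbitCom→Band C ($425M), NorthTel→Band E ($868M), TerraLink→Band D ($861M), Solara→Band A ($746M); total welfare W = $3873M.
TerraLink receives Band D at value $861M, so the others get W − 861 = $3012M.
Without TerraLink: best allocation of the remaining 4 bidders over all 5 bands is Pulse→Band G ($973M), OrbitCom→Band E ($758M), NorthTel→Band A ($777M), Solara→Band D ($752M), total $3260M.
VCG payment = (others' best without TerraLink) − (others' welfare with TerraLink) = 3260 − 3012 = $248M.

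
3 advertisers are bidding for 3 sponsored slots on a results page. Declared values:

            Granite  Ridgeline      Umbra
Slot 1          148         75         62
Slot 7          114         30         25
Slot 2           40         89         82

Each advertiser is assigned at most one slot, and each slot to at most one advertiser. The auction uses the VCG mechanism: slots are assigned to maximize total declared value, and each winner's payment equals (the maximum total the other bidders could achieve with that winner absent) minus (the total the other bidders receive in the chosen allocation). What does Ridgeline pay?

Ridgeline pays $34.

Efficient allocation: Granite→Slot 7 ($114), Ridgeline→Slot 1 ($75), Umbra→Slot 2 ($82); total welfare W = $271.
Ridgeline receives Slot 1 at value $75, so the others get W − 75 = $196.
Without Ridgeline: best allocation of the remaining 2 bidders over all 3 slots is Granite→Slot 1 ($148), Umbra→Slot 2 ($82), total $230.
VCG payment = (others' best without Ridgeline) − (others' welfare with Ridgeline) = 230 − 196 = $34.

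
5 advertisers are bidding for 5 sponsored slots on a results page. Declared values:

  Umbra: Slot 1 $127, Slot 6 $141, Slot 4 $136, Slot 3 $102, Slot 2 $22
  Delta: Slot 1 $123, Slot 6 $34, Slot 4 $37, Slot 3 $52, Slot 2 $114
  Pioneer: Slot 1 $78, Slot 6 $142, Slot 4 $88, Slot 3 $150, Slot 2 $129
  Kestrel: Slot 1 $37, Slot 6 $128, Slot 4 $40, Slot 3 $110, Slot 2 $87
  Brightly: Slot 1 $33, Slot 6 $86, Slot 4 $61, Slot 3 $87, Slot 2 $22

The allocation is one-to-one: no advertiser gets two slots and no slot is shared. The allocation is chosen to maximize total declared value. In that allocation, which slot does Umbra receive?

Umbra receives Slot 4.

This is the linear assignment problem.
Optimal: Umbra→Slot 4 ($136), Delta→Slot 1 ($123), Pioneer→Slot 2 ($129), Kestrel→Slot 6 ($128), Brightly→Slot 3 ($87) — total 136+123+129+128+87 = $603.
Column-greedy (each slot in turn goes to its best remaining advertiser) gives $554, worse by 49.
Swapping Brightly↔Umbra (Brightly→Slot 4 $61, Umbra→Slot 3 $102) loses 60.
Umbra's own top slot is Slot 6 ($141), but forcing Umbra→Slot 6 and reassigning the rest optimally gives only $564 — worse by 39.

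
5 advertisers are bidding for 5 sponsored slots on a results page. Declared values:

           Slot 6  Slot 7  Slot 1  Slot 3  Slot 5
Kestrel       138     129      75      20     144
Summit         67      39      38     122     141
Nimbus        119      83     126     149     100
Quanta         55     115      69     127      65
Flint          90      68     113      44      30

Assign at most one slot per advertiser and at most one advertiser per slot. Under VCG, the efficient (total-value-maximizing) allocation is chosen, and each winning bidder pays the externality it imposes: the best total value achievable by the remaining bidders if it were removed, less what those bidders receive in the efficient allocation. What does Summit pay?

Efficient allocation: Kestrel→Slot 6 ($138), Summit→Slot 5 ($141), Nimbus→Slot 3 ($149), Quanta→Slot 7 ($115), Flint→Slot 1 ($113); total welfare W = $656.
Summit receives Slot 5 at value $141, so the others get W − 141 = $515.
Without Summit: best allocation of the remaining 4 bidders over all 5 slots is Kestrel→Slot 5 ($144), Nimbus→Slot 3 ($149), Quanta→Slot 7 ($115), Flint→Slot 1 ($113), total $521.
VCG payment = (others' best without Summit) − (others' welfare with Summit) = 521 − 515 = $6.

Summit pays $6.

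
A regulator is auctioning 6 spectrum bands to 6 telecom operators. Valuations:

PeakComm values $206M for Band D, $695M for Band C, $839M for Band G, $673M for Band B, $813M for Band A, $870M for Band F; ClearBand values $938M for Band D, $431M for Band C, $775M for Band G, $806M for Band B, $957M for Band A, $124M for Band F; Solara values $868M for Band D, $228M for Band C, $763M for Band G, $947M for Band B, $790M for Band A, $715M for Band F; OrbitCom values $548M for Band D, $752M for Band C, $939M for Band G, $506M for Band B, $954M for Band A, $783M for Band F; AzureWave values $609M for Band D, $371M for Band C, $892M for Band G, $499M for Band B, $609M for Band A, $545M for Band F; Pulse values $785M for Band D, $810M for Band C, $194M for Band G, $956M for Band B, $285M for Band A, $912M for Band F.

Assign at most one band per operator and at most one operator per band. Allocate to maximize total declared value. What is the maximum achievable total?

Optimal: PeakComm→Band F ($870M), ClearBand→Band D ($938M), Solara→Band B ($947M), OrbitCom→Band A ($954M), AzureWave→Band G ($892M), Pulse→Band C ($810M) — total 870+938+947+954+892+810 = $5411M.
Column-greedy (each band in turn goes to its best remaining operator) gives $4992M, worse by 419.
Checked against all permutations: $5411M is optimal.

Maximum total: $5411M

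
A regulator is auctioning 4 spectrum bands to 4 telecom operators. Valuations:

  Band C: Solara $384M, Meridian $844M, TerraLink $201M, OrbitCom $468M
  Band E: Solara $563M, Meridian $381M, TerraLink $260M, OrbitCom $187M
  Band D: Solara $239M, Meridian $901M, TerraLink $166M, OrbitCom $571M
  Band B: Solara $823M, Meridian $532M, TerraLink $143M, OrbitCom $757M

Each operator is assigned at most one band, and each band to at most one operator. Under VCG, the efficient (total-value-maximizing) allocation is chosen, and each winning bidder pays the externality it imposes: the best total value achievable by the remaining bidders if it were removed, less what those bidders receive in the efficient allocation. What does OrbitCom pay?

OrbitCom pays $57M.

Efficient allocation: Solara→Band B ($823M), Meridian→Band C ($844M), TerraLink→Band E ($260M), OrbitCom→Band D ($571M); total welfare W = $2498M.
OrbitCom receives Band D at value $571M, so the others get W − 571 = $1927M.
Without OrbitCom: best allocation of the remaining 3 bidders over all 4 bands is Solara→Band B ($823M), Meridian→Band D ($901M), TerraLink→Band E ($260M), total $1984M.
VCG payment = (others' best without OrbitCom) − (others' welfare with OrbitCom) = 1984 − 1927 = $57M.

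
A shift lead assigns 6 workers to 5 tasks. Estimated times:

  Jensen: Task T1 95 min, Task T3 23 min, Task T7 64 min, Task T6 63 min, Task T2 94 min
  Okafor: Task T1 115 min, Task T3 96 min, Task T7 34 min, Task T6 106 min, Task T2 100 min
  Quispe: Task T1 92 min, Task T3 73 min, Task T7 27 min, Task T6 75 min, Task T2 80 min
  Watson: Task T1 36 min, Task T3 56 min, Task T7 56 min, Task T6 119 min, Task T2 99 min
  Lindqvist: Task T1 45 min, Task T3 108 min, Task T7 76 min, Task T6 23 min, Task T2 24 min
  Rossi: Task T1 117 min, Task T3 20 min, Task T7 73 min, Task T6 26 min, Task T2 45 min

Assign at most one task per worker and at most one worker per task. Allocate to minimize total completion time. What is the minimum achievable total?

Min total: 136 min

Optimal: Watson→Task T1 (36 min), Jensen→Task T3 (23 min), Quispe→Task T7 (27 min), Rossi→Task T6 (26 min), Lindqvist→Task T2 (24 min) — total 36+23+27+26+24 = 136 min.
Column-greedy (each task in turn goes to its cheapest remaining worker) gives 200 min, worse by 64.
Next-best assignment: Watson→Task T1, Jensen→Task T3, Okafor→Task T7, Rossi→Task T6, Lindqvist→Task T2 = 143 min.
Swapping Lindqvist↔Rossi (Lindqvist→Task T6 23 min, Rossi→Task T2 45 min) adds 18.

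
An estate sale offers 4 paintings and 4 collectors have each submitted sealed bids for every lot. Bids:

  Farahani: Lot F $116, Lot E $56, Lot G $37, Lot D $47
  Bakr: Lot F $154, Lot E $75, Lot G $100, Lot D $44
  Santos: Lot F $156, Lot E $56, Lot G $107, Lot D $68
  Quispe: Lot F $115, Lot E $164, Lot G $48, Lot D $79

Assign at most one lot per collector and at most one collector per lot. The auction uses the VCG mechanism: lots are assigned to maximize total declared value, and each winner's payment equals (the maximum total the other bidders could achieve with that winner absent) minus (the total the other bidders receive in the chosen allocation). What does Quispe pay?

Quispe pays $9.

Efficient allocation: Farahani→Lot D ($47), Bakr→Lot F ($154), Santos→Lot G ($107), Quispe→Lot E ($164); total welfare W = $472.
Quispe receives Lot E at value $164, so the others get W − 164 = $308.
Without Quispe: best allocation of the remaining 3 bidders over all 4 lots is Farahani→Lot E ($56), Bakr→Lot F ($154), Santos→Lot G ($107), total $317.
VCG payment = (others' best without Quispe) − (others' welfare with Quispe) = 317 − 308 = $9.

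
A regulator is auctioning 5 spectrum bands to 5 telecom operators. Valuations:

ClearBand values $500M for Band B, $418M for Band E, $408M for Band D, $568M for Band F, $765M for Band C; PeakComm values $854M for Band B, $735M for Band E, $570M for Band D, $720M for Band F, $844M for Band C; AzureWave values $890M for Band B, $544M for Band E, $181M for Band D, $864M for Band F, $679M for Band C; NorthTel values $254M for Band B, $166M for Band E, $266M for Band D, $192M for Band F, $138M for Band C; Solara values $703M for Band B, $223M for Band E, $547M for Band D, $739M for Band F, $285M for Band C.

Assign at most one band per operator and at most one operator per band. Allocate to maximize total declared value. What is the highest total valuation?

Maximum total: $3395M

Optimal: ClearBand→Band C ($765M), PeakComm→Band E ($735M), AzureWave→Band B ($890M), NorthTel→Band D ($266M), Solara→Band F ($739M) — total 765+735+890+266+739 = $3395M.
Max-entry greedy (repeatedly take the single best remaining cell) gives $3157M, worse by 238.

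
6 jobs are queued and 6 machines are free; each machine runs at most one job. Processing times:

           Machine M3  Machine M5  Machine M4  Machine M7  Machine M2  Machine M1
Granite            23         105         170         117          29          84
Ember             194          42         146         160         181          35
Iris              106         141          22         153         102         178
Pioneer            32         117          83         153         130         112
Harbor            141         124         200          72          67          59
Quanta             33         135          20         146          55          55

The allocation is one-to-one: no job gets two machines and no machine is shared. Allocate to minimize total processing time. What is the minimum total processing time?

Minimum total: 252 min

Optimal: Granite→Machine M2 (29 min), Ember→Machine M5 (42 min), Iris→Machine M4 (22 min), Pioneer→Machine M3 (32 min), Harbor→Machine M7 (72 min), Quanta→Machine M1 (55 min) — total 29+42+22+32+72+55 = 252 min.
Row-greedy (each job in turn takes its cheapest remaining machine) gives 410 min, worse by 158.
Swapping Ember↔Granite (Ember→Machine M2 181 min, Granite→Machine M5 105 min) adds 215.
Checked against all permutations: 252 min is optimal.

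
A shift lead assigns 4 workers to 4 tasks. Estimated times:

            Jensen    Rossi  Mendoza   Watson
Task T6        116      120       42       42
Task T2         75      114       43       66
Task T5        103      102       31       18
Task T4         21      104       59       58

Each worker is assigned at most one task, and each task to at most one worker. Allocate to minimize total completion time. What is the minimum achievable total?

Min total: 195 min

Optimal: Jensen→Task T4 (21 min), Rossi→Task T2 (114 min), Mendoza→Task T6 (42 min), Watson→Task T5 (18 min) — total 21+114+42+18 = 195 min.
Column-greedy (each task in turn goes to its cheapest remaining worker) gives 231 min, worse by 36.
Next-best assignment: Jensen→Task T4, Rossi→Task T6, Mendoza→Task T2, Watson→Task T5 = 202 min.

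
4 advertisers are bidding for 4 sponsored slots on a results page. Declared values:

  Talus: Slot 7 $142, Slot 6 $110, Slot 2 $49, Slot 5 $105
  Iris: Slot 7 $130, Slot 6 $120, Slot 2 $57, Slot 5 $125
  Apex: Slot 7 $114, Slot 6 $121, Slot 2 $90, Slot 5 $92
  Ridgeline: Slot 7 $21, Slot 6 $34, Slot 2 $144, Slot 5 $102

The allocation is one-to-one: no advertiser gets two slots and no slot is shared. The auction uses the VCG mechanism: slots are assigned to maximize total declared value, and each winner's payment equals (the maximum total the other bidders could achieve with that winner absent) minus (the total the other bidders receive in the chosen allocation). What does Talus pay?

Talus pays $5.

Efficient allocation: Talus→Slot 7 ($142), Iris→Slot 5 ($125), Apex→Slot 6 ($121), Ridgeline→Slot 2 ($144); total welfare W = $532.
Talus receives Slot 7 at value $142, so the others get W − 142 = $390.
Without Talus: best allocation of the remaining 3 bidders over all 4 slots is Iris→Slot 7 ($130), Apex→Slot 6 ($121), Ridgeline→Slot 2 ($144), total $395.
VCG payment = (others' best without Talus) − (others' welfare with Talus) = 395 − 390 = $5.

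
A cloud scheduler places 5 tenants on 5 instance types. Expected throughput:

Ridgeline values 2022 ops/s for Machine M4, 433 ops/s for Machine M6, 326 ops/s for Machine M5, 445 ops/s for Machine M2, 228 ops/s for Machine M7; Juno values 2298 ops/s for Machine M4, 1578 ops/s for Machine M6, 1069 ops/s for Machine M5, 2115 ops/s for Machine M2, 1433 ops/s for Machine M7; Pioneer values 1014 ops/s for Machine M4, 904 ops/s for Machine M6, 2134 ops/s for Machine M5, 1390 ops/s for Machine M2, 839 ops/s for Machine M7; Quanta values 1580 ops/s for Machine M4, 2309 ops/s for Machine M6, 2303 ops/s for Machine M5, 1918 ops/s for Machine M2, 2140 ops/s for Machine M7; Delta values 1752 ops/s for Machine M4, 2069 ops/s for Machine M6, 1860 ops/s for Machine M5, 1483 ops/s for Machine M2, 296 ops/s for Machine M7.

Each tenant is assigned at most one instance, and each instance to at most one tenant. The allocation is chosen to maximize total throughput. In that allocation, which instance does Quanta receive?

This is the linear assignment problem.
Optimal: Ridgeline→Machine M4 (2022 ops/s), Juno→Machine M2 (2115 ops/s), Pioneer→Machine M5 (2134 ops/s), Quanta→Machine M7 (2140 ops/s), Delta→Machine M6 (2069 ops/s) — total 2022+2115+2134+2140+2069 = 10480 ops/s.
Swapping Ridgeline↔Juno (Ridgeline→Machine M2 445 ops/s, Juno→Machine M4 2298 ops/s) loses 1394.
Quanta's own top instance is Machine M6 (2309 ops/s), but forcing Quanta→Machine M6 and reassigning the rest optimally gives only 9381 ops/s — worse by 1099.

Quanta receives Machine M7.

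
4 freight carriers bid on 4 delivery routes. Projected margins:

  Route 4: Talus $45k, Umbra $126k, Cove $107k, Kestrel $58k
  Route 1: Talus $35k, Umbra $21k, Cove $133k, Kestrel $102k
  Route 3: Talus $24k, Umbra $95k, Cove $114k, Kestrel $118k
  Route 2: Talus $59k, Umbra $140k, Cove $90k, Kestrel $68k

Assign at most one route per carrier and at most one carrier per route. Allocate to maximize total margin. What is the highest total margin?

Optimal: Talus→Route 4 ($45k), Umbra→Route 2 ($140k), Cove→Route 1 ($133k), Kestrel→Route 3 ($118k) — total 45+140+133+118 = $436k.
Swapping Talus↔Cove (Talus→Route 1 $35k, Cove→Route 4 $107k) loses 36.
No other one-to-one assignment exceeds $436k.

Max total: $436k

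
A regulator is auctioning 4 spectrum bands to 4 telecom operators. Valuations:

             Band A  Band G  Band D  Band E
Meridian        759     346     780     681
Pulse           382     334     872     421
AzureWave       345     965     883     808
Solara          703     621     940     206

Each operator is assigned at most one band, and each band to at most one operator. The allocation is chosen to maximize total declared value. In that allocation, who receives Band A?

Optimal: Meridian→Band E ($681M), Pulse→Band D ($872M), AzureWave→Band G ($965M), Solara→Band A ($703M) — total 681+872+965+703 = $3221M.
Max-entry greedy (repeatedly take the single best remaining cell) gives $3085M, worse by 136.
Next-best assignment: Meridian→Band A, Pulse→Band E, AzureWave→Band G, Solara→Band D = $3085M.
Swapping Meridian↔Pulse (Meridian→Band D $780M, Pulse→Band E $421M) loses 352.
Solara's own top band is Band D ($940M), but forcing Solara→Band D and reassigning the rest optimally gives only $3085M — worse by 136.

Solara receives Band A.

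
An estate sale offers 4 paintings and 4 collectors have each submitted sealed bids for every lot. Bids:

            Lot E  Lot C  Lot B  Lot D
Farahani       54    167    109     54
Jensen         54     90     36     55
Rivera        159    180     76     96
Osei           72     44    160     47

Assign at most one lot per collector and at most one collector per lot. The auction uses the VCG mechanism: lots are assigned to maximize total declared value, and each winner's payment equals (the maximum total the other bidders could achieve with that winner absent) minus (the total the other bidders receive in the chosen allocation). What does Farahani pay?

Farahani pays $35.

Efficient allocation: Farahani→Lot C ($167), Jensen→Lot D ($55), Rivera→Lot E ($159), Osei→Lot B ($160); total welfare W = $541.
Farahani receives Lot C at value $167, so the others get W − 167 = $374.
Without Farahani: best allocation of the remaining 3 bidders over all 4 lots is Jensen→Lot C ($90), Rivera→Lot E ($159), Osei→Lot B ($160), total $409.
VCG payment = (others' best without Farahani) − (others' welfare with Farahani) = 409 − 374 = $35.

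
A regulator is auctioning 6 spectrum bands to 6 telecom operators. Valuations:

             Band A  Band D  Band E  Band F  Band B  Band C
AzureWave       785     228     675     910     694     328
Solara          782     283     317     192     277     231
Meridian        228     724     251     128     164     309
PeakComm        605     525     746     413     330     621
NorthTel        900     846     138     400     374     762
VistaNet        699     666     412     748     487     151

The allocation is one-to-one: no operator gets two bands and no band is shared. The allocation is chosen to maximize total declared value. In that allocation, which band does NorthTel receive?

NorthTel receives Band C.

Optimal: AzureWave→Band B ($694M), Solara→Band A ($782M), Meridian→Band D ($724M), PeakComm→Band E ($746M), NorthTel→Band C ($762M), VistaNet→Band F ($748M) — total 694+782+724+746+762+748 = $4456M.
Max-entry greedy (repeatedly take the single best remaining cell) gives $3998M, worse by 458.
Checked against all permutations: $4456M is optimal.
NorthTel's own top band is Band A ($900M), but forcing NorthTel→Band A and reassigning the rest optimally gives only $4043M — worse by 413.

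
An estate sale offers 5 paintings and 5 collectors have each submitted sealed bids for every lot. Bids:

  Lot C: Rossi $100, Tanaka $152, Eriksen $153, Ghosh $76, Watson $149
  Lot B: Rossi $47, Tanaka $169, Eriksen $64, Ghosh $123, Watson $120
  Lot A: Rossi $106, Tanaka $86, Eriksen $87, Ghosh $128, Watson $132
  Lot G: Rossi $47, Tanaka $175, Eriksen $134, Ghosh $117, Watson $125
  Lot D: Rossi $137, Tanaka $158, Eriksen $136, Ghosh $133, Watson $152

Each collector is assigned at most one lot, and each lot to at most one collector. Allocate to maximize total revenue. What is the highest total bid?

Optimal: Rossi→Lot D ($137), Tanaka→Lot G ($175), Eriksen→Lot C ($153), Ghosh→Lot B ($123), Watson→Lot A ($132) — total 137+175+153+123+132 = $720.
Column-greedy (each lot in turn goes to its best remaining collector) gives $708, worse by 12.
Next-best assignment: Rossi→Lot D, Tanaka→Lot B, Eriksen→Lot G, Ghosh→Lot A, Watson→Lot C = $717.

Maximum total: $720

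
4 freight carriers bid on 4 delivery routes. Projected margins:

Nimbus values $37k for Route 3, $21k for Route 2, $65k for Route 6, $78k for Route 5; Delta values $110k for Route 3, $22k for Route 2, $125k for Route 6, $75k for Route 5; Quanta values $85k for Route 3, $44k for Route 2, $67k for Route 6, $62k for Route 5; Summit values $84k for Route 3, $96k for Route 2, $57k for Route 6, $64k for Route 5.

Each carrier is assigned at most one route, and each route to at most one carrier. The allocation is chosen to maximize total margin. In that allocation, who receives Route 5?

Optimal: Nimbus→Route 5 ($78k), Delta→Route 6 ($125k), Quanta→Route 3 ($85k), Summit→Route 2 ($96k) — total 78+125+85+96 = $384k.
Column-greedy (each route in turn goes to its best remaining carrier) gives $351k, worse by 33.
Next-best assignment: Nimbus→Route 5, Delta→Route 3, Quanta→Route 6, Summit→Route 2 = $351k.
Swapping Quanta↔Nimbus (Quanta→Route 5 $62k, Nimbus→Route 3 $37k) loses 64.

Nimbus receives Route 5.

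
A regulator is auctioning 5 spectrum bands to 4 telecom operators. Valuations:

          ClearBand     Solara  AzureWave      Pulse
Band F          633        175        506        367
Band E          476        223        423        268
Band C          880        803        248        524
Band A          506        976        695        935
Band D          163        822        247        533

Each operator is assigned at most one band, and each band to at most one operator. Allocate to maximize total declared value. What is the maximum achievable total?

Optimal: ClearBand→Band C ($880M), Solara→Band D ($822M), AzureWave→Band F ($506M), Pulse→Band A ($935M) — total 880+822+506+935 = $3143M.
Max-entry greedy (repeatedly take the single best remaining cell) gives $2895M, worse by 248.
Next-best assignment: ClearBand→Band C, Solara→Band D, AzureWave→Band E, Pulse→Band A = $3060M.
No other one-to-one assignment exceeds $3143M.

Maximum total: $3143M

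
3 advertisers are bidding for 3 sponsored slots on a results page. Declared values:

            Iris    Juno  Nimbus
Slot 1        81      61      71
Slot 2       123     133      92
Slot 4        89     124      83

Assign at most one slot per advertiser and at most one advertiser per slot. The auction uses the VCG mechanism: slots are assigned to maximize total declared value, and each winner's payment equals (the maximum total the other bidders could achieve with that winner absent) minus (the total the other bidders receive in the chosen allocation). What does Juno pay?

Juno pays $12.

Efficient allocation: Iris→Slot 2 ($123), Juno→Slot 4 ($124), Nimbus→Slot 1 ($71); total welfare W = $318.
Juno receives Slot 4 at value $124, so the others get W − 124 = $194.
Without Juno: best allocation of the remaining 2 bidders over all 3 slots is Iris→Slot 2 ($123), Nimbus→Slot 4 ($83), total $206.
VCG payment = (others' best without Juno) − (others' welfare with Juno) = 206 − 194 = $12.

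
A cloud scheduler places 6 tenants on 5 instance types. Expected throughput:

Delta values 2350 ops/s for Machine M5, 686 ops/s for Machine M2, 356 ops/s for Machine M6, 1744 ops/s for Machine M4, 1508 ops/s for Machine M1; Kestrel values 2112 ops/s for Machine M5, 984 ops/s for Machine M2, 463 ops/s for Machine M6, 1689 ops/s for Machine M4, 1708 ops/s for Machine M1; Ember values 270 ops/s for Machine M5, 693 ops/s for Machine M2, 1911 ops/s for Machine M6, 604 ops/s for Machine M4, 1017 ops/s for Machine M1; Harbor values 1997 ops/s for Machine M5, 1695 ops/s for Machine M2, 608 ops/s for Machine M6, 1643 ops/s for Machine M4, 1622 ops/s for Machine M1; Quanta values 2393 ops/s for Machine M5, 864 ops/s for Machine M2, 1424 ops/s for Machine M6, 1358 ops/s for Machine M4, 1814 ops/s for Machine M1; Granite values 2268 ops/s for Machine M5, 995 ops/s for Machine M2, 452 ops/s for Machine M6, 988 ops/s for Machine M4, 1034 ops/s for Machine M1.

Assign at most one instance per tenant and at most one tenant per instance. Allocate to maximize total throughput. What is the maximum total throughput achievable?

Optimal: Delta→Machine M5 (2350 ops/s), Harbor→Machine M2 (1695 ops/s), Ember→Machine M6 (1911 ops/s), Kestrel→Machine M4 (1689 ops/s), Quanta→Machine M1 (1814 ops/s) — total 2350+1695+1911+1689+1814 = 9459 ops/s.
Max-entry greedy (repeatedly take the single best remaining cell) gives 9451 ops/s, worse by 8.

Maximum total: 9459 ops/s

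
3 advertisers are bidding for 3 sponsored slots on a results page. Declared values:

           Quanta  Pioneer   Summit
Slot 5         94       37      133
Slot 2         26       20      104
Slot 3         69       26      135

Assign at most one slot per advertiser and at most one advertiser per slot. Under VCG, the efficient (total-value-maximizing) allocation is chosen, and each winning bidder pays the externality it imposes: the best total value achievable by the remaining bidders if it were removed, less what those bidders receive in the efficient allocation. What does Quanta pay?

Efficient allocation: Quanta→Slot 5 ($94), Pioneer→Slot 2 ($20), Summit→Slot 3 ($135); total welfare W = $249.
Quanta receives Slot 5 at value $94, so the others get W − 94 = $155.
Without Quanta: best allocation of the remaining 2 bidders over all 3 slots is Pioneer→Slot 5 ($37), Summit→Slot 3 ($135), total $172.
VCG payment = (others' best without Quanta) − (others' welfare with Quanta) = 172 − 155 = $17.

Quanta pays $17.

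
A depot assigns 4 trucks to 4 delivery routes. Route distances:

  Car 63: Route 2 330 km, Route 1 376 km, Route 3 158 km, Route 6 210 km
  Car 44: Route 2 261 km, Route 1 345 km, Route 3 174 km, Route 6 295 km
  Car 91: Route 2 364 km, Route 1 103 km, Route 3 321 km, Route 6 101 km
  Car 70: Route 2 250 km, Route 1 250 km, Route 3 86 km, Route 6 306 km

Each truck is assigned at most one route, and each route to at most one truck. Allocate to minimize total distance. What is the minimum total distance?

Min total: 660 km

Optimal: Car 63→Route 6 (210 km), Car 44→Route 2 (261 km), Car 91→Route 1 (103 km), Car 70→Route 3 (86 km) — total 210+261+103+86 = 660 km.
Row-greedy (each truck in turn takes its cheapest remaining route) gives 770 km, worse by 110.
Every other assignment is strictly worse.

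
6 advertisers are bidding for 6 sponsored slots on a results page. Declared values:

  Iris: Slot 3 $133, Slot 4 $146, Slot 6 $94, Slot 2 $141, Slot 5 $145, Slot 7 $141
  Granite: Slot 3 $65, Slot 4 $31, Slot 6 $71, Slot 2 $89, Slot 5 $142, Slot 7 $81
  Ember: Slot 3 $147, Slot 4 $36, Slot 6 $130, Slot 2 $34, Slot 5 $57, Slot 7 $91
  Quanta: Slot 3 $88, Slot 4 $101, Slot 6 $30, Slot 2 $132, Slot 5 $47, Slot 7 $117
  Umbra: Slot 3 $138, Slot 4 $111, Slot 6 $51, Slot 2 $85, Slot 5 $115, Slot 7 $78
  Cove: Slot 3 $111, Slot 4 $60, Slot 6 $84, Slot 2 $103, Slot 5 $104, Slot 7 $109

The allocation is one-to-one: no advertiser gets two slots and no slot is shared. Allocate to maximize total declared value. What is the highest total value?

Optimal: Iris→Slot 4 ($146), Granite→Slot 5 ($142), Ember→Slot 6 ($130), Quanta→Slot 2 ($132), Umbra→Slot 3 ($138), Cove→Slot 7 ($109) — total 146+142+130+132+138+109 = $797.

Max total: $797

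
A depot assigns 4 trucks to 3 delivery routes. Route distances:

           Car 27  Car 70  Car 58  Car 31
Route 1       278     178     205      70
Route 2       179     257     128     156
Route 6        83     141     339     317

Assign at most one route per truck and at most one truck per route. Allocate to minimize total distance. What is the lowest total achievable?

Minimum total: 281 km

This is a one-to-one assignment (minimum-cost bipartite matching).
Optimal: Car 31→Route 1 (70 km), Car 58→Route 2 (128 km), Car 27→Route 6 (83 km) — total 70+128+83 = 281 km.
Row-greedy (each truck in turn takes its cheapest remaining route) gives 389 km, worse by 108.
No other one-to-one assignment undercuts 281 km.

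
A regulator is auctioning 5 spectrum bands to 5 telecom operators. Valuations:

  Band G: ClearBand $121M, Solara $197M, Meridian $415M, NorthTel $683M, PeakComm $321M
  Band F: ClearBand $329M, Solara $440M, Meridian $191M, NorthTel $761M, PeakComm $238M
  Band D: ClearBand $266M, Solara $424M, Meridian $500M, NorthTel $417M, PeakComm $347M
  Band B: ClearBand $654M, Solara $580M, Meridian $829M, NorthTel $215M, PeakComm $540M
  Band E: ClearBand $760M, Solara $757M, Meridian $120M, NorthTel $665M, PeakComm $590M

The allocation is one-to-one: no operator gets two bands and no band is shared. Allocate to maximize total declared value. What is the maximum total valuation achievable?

Maximum total: $3095M

Optimal: ClearBand→Band E ($760M), Solara→Band D ($424M), Meridian→Band B ($829M), NorthTel→Band F ($761M), PeakComm→Band G ($321M) — total 760+424+829+761+321 = $3095M.
Row-greedy (each operator in turn takes its best remaining band) gives $2922M, worse by 173.
Checked against all permutations: $3095M is optimal.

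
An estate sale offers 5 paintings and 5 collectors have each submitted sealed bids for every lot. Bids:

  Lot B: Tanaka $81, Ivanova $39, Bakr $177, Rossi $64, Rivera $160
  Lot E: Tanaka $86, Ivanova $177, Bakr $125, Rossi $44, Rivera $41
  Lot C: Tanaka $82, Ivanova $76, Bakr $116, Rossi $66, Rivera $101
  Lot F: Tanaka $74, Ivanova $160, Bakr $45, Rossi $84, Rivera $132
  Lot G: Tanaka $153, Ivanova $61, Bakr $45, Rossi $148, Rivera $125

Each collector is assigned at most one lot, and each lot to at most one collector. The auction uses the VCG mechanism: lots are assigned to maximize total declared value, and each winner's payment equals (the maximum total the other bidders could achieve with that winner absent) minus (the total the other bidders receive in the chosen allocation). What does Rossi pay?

Efficient allocation: Tanaka→Lot C ($82), Ivanova→Lot E ($177), Bakr→Lot B ($177), Rossi→Lot G ($148), Rivera→Lot F ($132); total welfare W = $716.
Rossi receives Lot G at value $148, so the others get W − 148 = $568.
Without Rossi: best allocation of the remaining 4 bidders over all 5 lots is Tanaka→Lot G ($153), Ivanova→Lot E ($177), Bakr→Lot B ($177), Rivera→Lot F ($132), total $639.
VCG payment = (others' best without Rossi) − (others' welfare with Rossi) = 639 − 568 = $71.

Rossi pays $71.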